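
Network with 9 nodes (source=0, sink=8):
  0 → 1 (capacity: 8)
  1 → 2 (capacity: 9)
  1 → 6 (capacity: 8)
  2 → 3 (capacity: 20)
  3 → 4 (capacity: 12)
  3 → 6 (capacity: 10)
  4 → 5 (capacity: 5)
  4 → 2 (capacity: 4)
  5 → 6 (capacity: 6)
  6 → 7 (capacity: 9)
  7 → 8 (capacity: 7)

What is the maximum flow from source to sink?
Maximum flow = 7

Max flow: 7

Flow assignment:
  0 → 1: 7/8
  1 → 6: 7/8
  6 → 7: 7/9
  7 → 8: 7/7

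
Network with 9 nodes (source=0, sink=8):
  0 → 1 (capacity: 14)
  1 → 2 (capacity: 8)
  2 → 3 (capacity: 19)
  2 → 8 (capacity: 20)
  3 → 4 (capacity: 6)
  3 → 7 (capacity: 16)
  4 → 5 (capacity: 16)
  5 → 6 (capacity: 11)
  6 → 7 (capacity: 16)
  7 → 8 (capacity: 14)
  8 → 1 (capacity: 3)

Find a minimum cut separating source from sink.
Min cut value = 8, edges: (1,2)

Min cut value: 8
Partition: S = [0, 1], T = [2, 3, 4, 5, 6, 7, 8]
Cut edges: (1,2)

By max-flow min-cut theorem, max flow = min cut = 8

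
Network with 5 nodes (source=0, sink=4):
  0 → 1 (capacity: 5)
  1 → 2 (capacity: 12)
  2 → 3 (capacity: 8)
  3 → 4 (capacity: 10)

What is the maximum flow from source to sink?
Maximum flow = 5

Max flow: 5

Flow assignment:
  0 → 1: 5/5
  1 → 2: 5/12
  2 → 3: 5/8
  3 → 4: 5/10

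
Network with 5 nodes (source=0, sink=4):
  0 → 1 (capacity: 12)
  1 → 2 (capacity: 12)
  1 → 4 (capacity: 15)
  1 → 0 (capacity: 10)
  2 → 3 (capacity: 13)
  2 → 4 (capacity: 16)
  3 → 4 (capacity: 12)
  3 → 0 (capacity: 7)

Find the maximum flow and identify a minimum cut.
Max flow = 12, Min cut edges: (0,1)

Maximum flow: 12
Minimum cut: (0,1)
Partition: S = [0], T = [1, 2, 3, 4]

Max-flow min-cut theorem verified: both equal 12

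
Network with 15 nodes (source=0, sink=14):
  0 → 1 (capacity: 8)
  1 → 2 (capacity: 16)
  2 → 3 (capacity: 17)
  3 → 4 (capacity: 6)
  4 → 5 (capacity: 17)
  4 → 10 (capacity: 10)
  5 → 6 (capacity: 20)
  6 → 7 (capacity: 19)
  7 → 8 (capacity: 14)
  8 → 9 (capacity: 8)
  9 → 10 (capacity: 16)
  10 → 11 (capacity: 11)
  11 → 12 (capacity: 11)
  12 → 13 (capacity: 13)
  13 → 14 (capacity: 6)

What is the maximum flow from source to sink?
Maximum flow = 6

Max flow: 6

Flow assignment:
  0 → 1: 6/8
  1 → 2: 6/16
  2 → 3: 6/17
  3 → 4: 6/6
  4 → 10: 6/10
  10 → 11: 6/11
  11 → 12: 6/11
  12 → 13: 6/13
  13 → 14: 6/6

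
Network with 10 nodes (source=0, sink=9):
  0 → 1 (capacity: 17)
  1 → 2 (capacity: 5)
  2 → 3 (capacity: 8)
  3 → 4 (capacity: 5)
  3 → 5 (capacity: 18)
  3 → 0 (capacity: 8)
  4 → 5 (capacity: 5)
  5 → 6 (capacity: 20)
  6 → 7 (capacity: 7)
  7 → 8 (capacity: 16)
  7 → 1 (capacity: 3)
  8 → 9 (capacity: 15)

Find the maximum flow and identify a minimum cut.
Max flow = 5, Min cut edges: (1,2)

Maximum flow: 5
Minimum cut: (1,2)
Partition: S = [0, 1], T = [2, 3, 4, 5, 6, 7, 8, 9]

Max-flow min-cut theorem verified: both equal 5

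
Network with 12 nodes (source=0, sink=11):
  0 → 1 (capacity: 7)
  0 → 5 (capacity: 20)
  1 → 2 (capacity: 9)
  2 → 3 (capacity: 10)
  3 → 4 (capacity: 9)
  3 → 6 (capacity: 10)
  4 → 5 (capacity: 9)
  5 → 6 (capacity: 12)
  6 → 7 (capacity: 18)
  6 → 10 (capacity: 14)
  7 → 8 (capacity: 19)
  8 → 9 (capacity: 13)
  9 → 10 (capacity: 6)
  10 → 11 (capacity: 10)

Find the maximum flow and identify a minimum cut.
Max flow = 10, Min cut edges: (10,11)

Maximum flow: 10
Minimum cut: (10,11)
Partition: S = [0, 1, 2, 3, 4, 5, 6, 7, 8, 9, 10], T = [11]

Max-flow min-cut theorem verified: both equal 10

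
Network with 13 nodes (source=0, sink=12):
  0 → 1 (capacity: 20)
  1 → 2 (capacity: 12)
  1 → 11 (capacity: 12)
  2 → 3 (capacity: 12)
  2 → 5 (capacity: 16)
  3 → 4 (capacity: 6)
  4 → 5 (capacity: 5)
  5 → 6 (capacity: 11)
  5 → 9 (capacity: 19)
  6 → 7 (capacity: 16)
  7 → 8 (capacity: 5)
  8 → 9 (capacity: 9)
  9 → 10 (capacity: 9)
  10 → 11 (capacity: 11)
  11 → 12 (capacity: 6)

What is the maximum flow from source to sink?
Maximum flow = 6

Max flow: 6

Flow assignment:
  0 → 1: 6/20
  1 → 2: 6/12
  2 → 5: 6/16
  5 → 9: 6/19
  9 → 10: 6/9
  10 → 11: 6/11
  11 → 12: 6/6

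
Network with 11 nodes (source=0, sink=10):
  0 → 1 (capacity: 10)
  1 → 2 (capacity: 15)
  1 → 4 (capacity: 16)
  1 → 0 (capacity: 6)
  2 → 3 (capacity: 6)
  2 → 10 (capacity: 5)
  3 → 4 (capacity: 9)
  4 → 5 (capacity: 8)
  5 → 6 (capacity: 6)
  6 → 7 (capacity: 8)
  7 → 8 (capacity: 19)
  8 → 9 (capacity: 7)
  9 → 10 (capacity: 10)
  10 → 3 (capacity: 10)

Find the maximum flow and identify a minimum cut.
Max flow = 10, Min cut edges: (0,1)

Maximum flow: 10
Minimum cut: (0,1)
Partition: S = [0], T = [1, 2, 3, 4, 5, 6, 7, 8, 9, 10]

Max-flow min-cut theorem verified: both equal 10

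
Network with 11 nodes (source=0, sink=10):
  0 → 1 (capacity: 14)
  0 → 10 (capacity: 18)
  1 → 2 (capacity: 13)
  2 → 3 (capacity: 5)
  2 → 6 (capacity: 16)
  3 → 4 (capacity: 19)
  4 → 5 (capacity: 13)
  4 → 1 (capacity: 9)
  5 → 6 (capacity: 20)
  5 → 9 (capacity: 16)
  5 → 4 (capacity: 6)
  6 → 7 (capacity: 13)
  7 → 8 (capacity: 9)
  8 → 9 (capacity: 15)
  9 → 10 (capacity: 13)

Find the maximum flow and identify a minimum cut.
Max flow = 31, Min cut edges: (0,10), (9,10)

Maximum flow: 31
Minimum cut: (0,10), (9,10)
Partition: S = [0, 1, 2, 3, 4, 5, 6, 7, 8, 9], T = [10]

Max-flow min-cut theorem verified: both equal 31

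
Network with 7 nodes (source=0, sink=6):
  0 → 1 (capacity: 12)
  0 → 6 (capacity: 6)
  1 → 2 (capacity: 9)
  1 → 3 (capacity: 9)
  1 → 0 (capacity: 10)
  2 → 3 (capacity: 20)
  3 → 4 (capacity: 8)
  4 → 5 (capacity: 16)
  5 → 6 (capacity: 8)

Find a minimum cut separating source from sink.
Min cut value = 14, edges: (0,6), (5,6)

Min cut value: 14
Partition: S = [0, 1, 2, 3, 4, 5], T = [6]
Cut edges: (0,6), (5,6)

By max-flow min-cut theorem, max flow = min cut = 14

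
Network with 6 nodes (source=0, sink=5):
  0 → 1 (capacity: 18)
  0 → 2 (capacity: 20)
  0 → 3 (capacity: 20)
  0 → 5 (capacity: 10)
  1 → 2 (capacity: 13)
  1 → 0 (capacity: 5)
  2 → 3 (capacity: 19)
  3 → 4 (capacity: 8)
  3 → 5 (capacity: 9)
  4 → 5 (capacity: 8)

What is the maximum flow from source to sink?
Maximum flow = 27

Max flow: 27

Flow assignment:
  0 → 1: 13/18
  0 → 2: 4/20
  0 → 5: 10/10
  1 → 2: 13/13
  2 → 3: 17/19
  3 → 4: 8/8
  3 → 5: 9/9
  4 → 5: 8/8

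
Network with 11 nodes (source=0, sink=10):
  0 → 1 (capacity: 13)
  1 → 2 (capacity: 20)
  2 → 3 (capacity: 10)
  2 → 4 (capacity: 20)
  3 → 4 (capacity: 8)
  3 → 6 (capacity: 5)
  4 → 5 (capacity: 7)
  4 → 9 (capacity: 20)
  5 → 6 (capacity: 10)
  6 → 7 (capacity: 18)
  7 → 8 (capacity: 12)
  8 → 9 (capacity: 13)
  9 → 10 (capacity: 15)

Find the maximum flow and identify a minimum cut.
Max flow = 13, Min cut edges: (0,1)

Maximum flow: 13
Minimum cut: (0,1)
Partition: S = [0], T = [1, 2, 3, 4, 5, 6, 7, 8, 9, 10]

Max-flow min-cut theorem verified: both equal 13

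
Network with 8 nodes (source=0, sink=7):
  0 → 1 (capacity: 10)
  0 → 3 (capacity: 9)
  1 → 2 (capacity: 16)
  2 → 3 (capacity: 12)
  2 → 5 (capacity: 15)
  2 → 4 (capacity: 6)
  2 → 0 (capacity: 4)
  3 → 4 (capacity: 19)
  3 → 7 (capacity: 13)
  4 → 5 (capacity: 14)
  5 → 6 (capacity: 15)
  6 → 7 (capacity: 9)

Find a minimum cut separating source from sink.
Min cut value = 19, edges: (0,1), (0,3)

Min cut value: 19
Partition: S = [0], T = [1, 2, 3, 4, 5, 6, 7]
Cut edges: (0,1), (0,3)

By max-flow min-cut theorem, max flow = min cut = 19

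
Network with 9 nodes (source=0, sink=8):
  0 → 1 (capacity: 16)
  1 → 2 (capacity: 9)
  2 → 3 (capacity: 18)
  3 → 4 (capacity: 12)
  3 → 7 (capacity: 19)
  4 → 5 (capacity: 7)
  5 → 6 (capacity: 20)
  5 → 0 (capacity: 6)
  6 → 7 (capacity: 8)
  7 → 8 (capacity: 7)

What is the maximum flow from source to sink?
Maximum flow = 7

Max flow: 7

Flow assignment:
  0 → 1: 7/16
  1 → 2: 7/9
  2 → 3: 7/18
  3 → 7: 7/19
  7 → 8: 7/7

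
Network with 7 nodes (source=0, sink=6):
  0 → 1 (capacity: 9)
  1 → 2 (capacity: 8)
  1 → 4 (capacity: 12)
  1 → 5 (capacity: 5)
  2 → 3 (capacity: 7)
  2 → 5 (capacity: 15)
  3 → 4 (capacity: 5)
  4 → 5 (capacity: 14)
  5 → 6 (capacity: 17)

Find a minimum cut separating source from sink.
Min cut value = 9, edges: (0,1)

Min cut value: 9
Partition: S = [0], T = [1, 2, 3, 4, 5, 6]
Cut edges: (0,1)

By max-flow min-cut theorem, max flow = min cut = 9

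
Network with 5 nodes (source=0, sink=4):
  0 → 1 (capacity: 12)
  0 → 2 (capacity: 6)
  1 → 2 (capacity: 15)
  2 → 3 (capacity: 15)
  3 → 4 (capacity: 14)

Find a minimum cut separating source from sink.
Min cut value = 14, edges: (3,4)

Min cut value: 14
Partition: S = [0, 1, 2, 3], T = [4]
Cut edges: (3,4)

By max-flow min-cut theorem, max flow = min cut = 14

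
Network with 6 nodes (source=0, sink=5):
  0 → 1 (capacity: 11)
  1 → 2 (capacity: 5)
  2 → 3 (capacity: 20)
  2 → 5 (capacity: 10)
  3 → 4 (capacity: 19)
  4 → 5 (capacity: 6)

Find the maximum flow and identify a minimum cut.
Max flow = 5, Min cut edges: (1,2)

Maximum flow: 5
Minimum cut: (1,2)
Partition: S = [0, 1], T = [2, 3, 4, 5]

Max-flow min-cut theorem verified: both equal 5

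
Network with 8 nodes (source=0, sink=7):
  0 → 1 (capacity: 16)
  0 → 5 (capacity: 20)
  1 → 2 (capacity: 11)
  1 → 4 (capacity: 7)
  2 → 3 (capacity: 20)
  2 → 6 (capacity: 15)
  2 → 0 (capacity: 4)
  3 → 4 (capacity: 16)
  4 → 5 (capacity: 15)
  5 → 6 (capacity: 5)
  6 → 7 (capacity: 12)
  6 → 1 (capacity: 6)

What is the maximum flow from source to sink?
Maximum flow = 12

Max flow: 12

Flow assignment:
  0 → 1: 11/16
  0 → 5: 5/20
  1 → 2: 11/11
  2 → 6: 7/15
  2 → 0: 4/4
  5 → 6: 5/5
  6 → 7: 12/12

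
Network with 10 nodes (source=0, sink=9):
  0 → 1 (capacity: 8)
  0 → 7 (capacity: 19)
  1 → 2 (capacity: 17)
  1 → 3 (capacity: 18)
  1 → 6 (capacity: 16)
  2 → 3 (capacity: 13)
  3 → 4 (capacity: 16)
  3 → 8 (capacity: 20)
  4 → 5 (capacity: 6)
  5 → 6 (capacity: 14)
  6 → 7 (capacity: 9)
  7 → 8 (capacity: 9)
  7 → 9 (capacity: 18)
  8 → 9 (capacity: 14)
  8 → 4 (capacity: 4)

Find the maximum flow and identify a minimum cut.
Max flow = 27, Min cut edges: (0,1), (0,7)

Maximum flow: 27
Minimum cut: (0,1), (0,7)
Partition: S = [0], T = [1, 2, 3, 4, 5, 6, 7, 8, 9]

Max-flow min-cut theorem verified: both equal 27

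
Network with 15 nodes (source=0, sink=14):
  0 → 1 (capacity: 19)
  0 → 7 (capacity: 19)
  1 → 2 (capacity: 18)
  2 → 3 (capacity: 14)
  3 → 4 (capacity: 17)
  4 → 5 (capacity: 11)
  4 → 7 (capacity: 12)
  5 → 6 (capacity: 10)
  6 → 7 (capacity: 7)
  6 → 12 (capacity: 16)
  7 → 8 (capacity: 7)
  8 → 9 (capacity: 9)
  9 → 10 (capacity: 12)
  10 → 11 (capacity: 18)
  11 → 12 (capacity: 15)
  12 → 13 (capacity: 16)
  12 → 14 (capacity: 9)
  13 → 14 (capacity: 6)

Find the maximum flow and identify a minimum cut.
Max flow = 15, Min cut edges: (12,14), (13,14)

Maximum flow: 15
Minimum cut: (12,14), (13,14)
Partition: S = [0, 1, 2, 3, 4, 5, 6, 7, 8, 9, 10, 11, 12, 13], T = [14]

Max-flow min-cut theorem verified: both equal 15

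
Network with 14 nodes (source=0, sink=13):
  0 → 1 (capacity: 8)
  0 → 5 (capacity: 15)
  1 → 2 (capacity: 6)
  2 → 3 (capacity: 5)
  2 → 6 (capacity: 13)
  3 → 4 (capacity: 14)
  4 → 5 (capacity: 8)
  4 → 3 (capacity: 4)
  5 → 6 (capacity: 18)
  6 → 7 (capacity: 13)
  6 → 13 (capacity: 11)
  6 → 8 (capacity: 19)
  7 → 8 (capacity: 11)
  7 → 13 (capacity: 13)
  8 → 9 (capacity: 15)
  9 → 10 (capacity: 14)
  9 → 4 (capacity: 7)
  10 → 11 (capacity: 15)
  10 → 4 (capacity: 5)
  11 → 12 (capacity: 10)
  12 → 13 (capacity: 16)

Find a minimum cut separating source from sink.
Min cut value = 21, edges: (0,5), (1,2)

Min cut value: 21
Partition: S = [0, 1], T = [2, 3, 4, 5, 6, 7, 8, 9, 10, 11, 12, 13]
Cut edges: (0,5), (1,2)

By max-flow min-cut theorem, max flow = min cut = 21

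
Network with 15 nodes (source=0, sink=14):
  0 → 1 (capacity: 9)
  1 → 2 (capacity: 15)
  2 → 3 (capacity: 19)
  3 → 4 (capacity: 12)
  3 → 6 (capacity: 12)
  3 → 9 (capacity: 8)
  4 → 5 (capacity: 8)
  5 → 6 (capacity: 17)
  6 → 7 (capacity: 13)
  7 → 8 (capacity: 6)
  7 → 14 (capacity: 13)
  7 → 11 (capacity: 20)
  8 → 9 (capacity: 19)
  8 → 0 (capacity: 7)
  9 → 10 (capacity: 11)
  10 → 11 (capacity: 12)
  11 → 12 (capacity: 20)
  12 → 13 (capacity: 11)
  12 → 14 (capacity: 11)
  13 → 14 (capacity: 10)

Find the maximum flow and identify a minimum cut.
Max flow = 9, Min cut edges: (0,1)

Maximum flow: 9
Minimum cut: (0,1)
Partition: S = [0], T = [1, 2, 3, 4, 5, 6, 7, 8, 9, 10, 11, 12, 13, 14]

Max-flow min-cut theorem verified: both equal 9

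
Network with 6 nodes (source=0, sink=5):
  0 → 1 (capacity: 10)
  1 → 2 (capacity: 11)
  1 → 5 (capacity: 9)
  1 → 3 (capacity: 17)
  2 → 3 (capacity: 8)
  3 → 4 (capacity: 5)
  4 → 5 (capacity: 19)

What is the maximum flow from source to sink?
Maximum flow = 10

Max flow: 10

Flow assignment:
  0 → 1: 10/10
  1 → 5: 9/9
  1 → 3: 1/17
  3 → 4: 1/5
  4 → 5: 1/19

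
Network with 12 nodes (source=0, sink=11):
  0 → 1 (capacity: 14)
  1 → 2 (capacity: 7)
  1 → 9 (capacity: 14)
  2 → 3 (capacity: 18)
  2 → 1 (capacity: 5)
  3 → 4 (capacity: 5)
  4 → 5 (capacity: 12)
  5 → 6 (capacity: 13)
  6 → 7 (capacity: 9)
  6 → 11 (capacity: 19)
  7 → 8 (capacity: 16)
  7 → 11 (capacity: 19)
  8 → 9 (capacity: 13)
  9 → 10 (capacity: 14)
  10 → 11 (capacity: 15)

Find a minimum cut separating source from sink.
Min cut value = 14, edges: (0,1)

Min cut value: 14
Partition: S = [0], T = [1, 2, 3, 4, 5, 6, 7, 8, 9, 10, 11]
Cut edges: (0,1)

By max-flow min-cut theorem, max flow = min cut = 14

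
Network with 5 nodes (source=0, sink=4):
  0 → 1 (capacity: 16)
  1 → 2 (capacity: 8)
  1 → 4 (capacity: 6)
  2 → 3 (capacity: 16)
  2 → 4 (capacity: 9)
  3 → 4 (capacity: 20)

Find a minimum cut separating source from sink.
Min cut value = 14, edges: (1,2), (1,4)

Min cut value: 14
Partition: S = [0, 1], T = [2, 3, 4]
Cut edges: (1,2), (1,4)

By max-flow min-cut theorem, max flow = min cut = 14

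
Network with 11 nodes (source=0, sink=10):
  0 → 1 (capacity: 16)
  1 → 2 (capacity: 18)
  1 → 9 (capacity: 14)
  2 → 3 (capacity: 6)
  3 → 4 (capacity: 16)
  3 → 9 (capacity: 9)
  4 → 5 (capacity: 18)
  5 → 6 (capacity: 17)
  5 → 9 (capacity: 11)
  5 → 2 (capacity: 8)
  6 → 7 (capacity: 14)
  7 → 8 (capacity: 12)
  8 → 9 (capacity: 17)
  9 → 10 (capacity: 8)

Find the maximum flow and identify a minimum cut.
Max flow = 8, Min cut edges: (9,10)

Maximum flow: 8
Minimum cut: (9,10)
Partition: S = [0, 1, 2, 3, 4, 5, 6, 7, 8, 9], T = [10]

Max-flow min-cut theorem verified: both equal 8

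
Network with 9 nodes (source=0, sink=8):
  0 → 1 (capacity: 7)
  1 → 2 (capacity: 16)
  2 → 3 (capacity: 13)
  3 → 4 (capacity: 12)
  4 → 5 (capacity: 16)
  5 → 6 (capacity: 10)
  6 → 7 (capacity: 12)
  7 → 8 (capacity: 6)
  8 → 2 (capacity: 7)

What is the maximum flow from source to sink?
Maximum flow = 6

Max flow: 6

Flow assignment:
  0 → 1: 6/7
  1 → 2: 6/16
  2 → 3: 6/13
  3 → 4: 6/12
  4 → 5: 6/16
  5 → 6: 6/10
  6 → 7: 6/12
  7 → 8: 6/6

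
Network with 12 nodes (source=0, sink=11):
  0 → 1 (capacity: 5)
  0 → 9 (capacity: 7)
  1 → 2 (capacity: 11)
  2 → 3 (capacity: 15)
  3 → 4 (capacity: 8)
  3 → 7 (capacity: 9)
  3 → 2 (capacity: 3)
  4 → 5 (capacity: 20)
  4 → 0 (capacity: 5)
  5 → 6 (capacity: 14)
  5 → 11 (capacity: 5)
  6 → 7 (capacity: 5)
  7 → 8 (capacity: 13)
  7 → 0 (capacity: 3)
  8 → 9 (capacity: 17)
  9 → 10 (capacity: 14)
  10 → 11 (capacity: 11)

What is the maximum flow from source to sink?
Maximum flow = 12

Max flow: 12

Flow assignment:
  0 → 1: 5/5
  0 → 9: 7/7
  1 → 2: 5/11
  2 → 3: 5/15
  3 → 4: 5/8
  4 → 5: 5/20
  5 → 11: 5/5
  9 → 10: 7/14
  10 → 11: 7/11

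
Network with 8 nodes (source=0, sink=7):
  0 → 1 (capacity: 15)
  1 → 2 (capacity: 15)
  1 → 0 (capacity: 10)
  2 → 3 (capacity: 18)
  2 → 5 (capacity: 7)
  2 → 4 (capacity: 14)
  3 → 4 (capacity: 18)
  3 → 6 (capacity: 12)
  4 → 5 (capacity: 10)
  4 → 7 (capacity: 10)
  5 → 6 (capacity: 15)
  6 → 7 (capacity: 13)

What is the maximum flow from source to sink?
Maximum flow = 15

Max flow: 15

Flow assignment:
  0 → 1: 15/15
  1 → 2: 15/15
  2 → 3: 1/18
  2 → 4: 14/14
  3 → 6: 1/12
  4 → 5: 4/10
  4 → 7: 10/10
  5 → 6: 4/15
  6 → 7: 5/13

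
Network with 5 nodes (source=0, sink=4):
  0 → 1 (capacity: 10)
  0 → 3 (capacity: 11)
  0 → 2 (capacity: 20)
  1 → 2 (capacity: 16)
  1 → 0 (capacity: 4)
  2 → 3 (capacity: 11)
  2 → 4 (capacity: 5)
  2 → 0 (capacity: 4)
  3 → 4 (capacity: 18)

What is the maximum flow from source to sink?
Maximum flow = 23

Max flow: 23

Flow assignment:
  0 → 3: 7/11
  0 → 2: 16/20
  2 → 3: 11/11
  2 → 4: 5/5
  3 → 4: 18/18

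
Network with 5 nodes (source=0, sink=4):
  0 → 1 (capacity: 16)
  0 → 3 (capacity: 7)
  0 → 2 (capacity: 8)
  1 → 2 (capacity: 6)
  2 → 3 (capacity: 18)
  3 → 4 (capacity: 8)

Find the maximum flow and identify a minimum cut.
Max flow = 8, Min cut edges: (3,4)

Maximum flow: 8
Minimum cut: (3,4)
Partition: S = [0, 1, 2, 3], T = [4]

Max-flow min-cut theorem verified: both equal 8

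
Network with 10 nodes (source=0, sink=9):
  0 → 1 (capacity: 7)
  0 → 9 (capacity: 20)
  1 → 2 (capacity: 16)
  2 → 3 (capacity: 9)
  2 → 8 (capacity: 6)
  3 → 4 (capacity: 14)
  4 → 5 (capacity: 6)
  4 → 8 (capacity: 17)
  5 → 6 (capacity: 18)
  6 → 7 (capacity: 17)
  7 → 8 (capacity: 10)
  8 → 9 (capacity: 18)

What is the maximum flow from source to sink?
Maximum flow = 27

Max flow: 27

Flow assignment:
  0 → 1: 7/7
  0 → 9: 20/20
  1 → 2: 7/16
  2 → 3: 1/9
  2 → 8: 6/6
  3 → 4: 1/14
  4 → 8: 1/17
  8 → 9: 7/18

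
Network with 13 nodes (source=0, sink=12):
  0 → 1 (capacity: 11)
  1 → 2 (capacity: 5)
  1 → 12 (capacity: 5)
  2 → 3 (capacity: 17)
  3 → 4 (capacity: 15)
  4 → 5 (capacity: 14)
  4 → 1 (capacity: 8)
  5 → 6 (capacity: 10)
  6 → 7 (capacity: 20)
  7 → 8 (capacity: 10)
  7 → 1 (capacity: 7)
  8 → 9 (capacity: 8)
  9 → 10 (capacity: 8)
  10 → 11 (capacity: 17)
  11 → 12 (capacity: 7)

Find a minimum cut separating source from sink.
Min cut value = 10, edges: (1,2), (1,12)

Min cut value: 10
Partition: S = [0, 1], T = [2, 3, 4, 5, 6, 7, 8, 9, 10, 11, 12]
Cut edges: (1,2), (1,12)

By max-flow min-cut theorem, max flow = min cut = 10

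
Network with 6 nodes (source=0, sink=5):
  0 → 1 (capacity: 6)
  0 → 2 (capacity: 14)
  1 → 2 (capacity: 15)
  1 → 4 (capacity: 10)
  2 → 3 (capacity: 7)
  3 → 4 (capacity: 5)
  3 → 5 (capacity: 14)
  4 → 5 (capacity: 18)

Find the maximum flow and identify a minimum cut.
Max flow = 13, Min cut edges: (0,1), (2,3)

Maximum flow: 13
Minimum cut: (0,1), (2,3)
Partition: S = [0, 2], T = [1, 3, 4, 5]

Max-flow min-cut theorem verified: both equal 13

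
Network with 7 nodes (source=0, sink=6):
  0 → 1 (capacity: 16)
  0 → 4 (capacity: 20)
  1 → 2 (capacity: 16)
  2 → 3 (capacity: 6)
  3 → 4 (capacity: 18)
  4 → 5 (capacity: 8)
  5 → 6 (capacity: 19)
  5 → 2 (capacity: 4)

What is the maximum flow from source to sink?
Maximum flow = 8

Max flow: 8

Flow assignment:
  0 → 1: 6/16
  0 → 4: 2/20
  1 → 2: 6/16
  2 → 3: 6/6
  3 → 4: 6/18
  4 → 5: 8/8
  5 → 6: 8/19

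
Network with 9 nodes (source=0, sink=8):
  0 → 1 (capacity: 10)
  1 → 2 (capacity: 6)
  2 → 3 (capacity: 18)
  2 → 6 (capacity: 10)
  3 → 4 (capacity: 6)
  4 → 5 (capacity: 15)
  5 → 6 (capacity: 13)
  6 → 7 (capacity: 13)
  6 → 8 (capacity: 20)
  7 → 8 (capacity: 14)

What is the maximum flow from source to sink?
Maximum flow = 6

Max flow: 6

Flow assignment:
  0 → 1: 6/10
  1 → 2: 6/6
  2 → 6: 6/10
  6 → 8: 6/20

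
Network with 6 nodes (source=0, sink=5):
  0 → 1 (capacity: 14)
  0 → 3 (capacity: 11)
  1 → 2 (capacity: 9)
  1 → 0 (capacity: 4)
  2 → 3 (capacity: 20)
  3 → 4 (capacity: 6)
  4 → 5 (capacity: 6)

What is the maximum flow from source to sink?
Maximum flow = 6

Max flow: 6

Flow assignment:
  0 → 1: 6/14
  1 → 2: 6/9
  2 → 3: 6/20
  3 → 4: 6/6
  4 → 5: 6/6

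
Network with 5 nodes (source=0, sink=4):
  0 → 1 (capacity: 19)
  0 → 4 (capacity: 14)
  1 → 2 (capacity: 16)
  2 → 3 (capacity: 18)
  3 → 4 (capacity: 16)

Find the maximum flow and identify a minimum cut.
Max flow = 30, Min cut edges: (0,4), (3,4)

Maximum flow: 30
Minimum cut: (0,4), (3,4)
Partition: S = [0, 1, 2, 3], T = [4]

Max-flow min-cut theorem verified: both equal 30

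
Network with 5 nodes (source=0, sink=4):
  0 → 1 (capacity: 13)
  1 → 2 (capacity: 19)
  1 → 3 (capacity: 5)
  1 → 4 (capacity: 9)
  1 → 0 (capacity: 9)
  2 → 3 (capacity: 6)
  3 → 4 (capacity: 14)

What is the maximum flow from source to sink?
Maximum flow = 13

Max flow: 13

Flow assignment:
  0 → 1: 13/13
  1 → 3: 4/5
  1 → 4: 9/9
  3 → 4: 4/14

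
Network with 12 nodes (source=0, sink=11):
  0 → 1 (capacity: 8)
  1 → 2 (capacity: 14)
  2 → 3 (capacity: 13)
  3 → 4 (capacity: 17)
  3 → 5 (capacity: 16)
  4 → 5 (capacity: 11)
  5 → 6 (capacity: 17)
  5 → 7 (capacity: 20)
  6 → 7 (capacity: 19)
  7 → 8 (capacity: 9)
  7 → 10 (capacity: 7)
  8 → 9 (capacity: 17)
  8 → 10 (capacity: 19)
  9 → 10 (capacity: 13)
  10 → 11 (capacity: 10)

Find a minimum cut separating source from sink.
Min cut value = 8, edges: (0,1)

Min cut value: 8
Partition: S = [0], T = [1, 2, 3, 4, 5, 6, 7, 8, 9, 10, 11]
Cut edges: (0,1)

By max-flow min-cut theorem, max flow = min cut = 8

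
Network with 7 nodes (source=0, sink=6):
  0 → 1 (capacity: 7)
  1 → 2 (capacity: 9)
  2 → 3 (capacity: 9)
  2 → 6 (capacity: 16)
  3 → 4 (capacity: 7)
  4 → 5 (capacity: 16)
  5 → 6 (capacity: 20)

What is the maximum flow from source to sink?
Maximum flow = 7

Max flow: 7

Flow assignment:
  0 → 1: 7/7
  1 → 2: 7/9
  2 → 6: 7/16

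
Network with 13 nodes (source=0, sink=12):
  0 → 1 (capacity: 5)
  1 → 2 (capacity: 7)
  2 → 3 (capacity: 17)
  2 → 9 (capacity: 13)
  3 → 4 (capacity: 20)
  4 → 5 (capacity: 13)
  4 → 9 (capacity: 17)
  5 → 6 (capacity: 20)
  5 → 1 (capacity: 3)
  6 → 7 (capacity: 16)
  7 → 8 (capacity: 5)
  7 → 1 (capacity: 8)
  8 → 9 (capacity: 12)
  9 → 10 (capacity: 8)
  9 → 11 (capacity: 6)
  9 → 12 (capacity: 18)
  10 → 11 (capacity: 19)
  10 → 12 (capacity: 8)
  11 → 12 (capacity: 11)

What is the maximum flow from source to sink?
Maximum flow = 5

Max flow: 5

Flow assignment:
  0 → 1: 5/5
  1 → 2: 5/7
  2 → 9: 5/13
  9 → 12: 5/18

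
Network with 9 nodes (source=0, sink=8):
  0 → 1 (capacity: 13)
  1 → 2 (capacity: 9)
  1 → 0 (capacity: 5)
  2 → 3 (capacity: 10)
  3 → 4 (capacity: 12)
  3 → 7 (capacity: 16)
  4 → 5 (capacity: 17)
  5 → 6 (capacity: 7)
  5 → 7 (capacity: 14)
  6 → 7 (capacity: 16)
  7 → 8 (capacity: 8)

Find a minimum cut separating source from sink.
Min cut value = 8, edges: (7,8)

Min cut value: 8
Partition: S = [0, 1, 2, 3, 4, 5, 6, 7], T = [8]
Cut edges: (7,8)

By max-flow min-cut theorem, max flow = min cut = 8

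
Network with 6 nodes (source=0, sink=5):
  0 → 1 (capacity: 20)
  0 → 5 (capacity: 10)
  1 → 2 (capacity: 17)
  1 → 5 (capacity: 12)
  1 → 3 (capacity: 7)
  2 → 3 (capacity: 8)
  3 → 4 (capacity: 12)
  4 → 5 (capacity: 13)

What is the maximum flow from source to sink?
Maximum flow = 30

Max flow: 30

Flow assignment:
  0 → 1: 20/20
  0 → 5: 10/10
  1 → 2: 1/17
  1 → 5: 12/12
  1 → 3: 7/7
  2 → 3: 1/8
  3 → 4: 8/12
  4 → 5: 8/13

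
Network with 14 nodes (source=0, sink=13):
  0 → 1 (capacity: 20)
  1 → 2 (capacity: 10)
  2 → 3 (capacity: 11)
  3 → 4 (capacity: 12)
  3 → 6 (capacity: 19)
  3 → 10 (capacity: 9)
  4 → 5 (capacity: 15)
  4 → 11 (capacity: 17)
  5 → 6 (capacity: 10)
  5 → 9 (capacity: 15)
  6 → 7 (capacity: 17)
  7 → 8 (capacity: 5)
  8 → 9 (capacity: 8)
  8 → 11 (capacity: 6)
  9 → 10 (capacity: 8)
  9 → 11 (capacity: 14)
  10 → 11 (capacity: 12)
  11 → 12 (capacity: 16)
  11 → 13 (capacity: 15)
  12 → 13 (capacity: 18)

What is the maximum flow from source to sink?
Maximum flow = 10

Max flow: 10

Flow assignment:
  0 → 1: 10/20
  1 → 2: 10/10
  2 → 3: 10/11
  3 → 4: 10/12
  4 → 11: 10/17
  11 → 13: 10/15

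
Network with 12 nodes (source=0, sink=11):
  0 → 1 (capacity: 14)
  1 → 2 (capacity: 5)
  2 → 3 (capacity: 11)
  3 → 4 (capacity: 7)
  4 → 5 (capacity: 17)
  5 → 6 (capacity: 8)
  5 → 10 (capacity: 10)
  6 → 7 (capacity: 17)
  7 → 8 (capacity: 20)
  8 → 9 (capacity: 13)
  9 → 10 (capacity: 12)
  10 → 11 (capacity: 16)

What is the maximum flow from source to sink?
Maximum flow = 5

Max flow: 5

Flow assignment:
  0 → 1: 5/14
  1 → 2: 5/5
  2 → 3: 5/11
  3 → 4: 5/7
  4 → 5: 5/17
  5 → 10: 5/10
  10 → 11: 5/16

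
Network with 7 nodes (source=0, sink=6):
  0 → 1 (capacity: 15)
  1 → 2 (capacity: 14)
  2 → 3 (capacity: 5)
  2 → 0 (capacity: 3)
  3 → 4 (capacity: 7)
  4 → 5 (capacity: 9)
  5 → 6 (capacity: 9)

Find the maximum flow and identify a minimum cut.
Max flow = 5, Min cut edges: (2,3)

Maximum flow: 5
Minimum cut: (2,3)
Partition: S = [0, 1, 2], T = [3, 4, 5, 6]

Max-flow min-cut theorem verified: both equal 5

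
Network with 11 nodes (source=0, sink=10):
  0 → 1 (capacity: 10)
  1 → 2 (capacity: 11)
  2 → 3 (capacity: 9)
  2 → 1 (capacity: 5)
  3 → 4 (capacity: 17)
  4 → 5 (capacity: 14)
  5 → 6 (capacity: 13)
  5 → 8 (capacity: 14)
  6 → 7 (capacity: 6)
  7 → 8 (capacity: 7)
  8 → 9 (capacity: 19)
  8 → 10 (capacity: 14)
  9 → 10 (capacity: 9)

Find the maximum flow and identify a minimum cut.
Max flow = 9, Min cut edges: (2,3)

Maximum flow: 9
Minimum cut: (2,3)
Partition: S = [0, 1, 2], T = [3, 4, 5, 6, 7, 8, 9, 10]

Max-flow min-cut theorem verified: both equal 9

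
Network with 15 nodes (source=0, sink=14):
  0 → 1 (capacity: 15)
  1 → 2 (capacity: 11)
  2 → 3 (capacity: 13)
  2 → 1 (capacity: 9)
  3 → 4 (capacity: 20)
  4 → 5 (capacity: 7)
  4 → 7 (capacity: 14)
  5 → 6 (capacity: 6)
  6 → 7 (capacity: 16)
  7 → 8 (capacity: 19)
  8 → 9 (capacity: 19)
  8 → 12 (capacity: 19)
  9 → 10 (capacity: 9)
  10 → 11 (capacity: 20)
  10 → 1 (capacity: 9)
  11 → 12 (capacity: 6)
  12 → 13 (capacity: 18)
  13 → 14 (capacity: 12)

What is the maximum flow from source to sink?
Maximum flow = 11

Max flow: 11

Flow assignment:
  0 → 1: 11/15
  1 → 2: 11/11
  2 → 3: 11/13
  3 → 4: 11/20
  4 → 7: 11/14
  7 → 8: 11/19
  8 → 12: 11/19
  12 → 13: 11/18
  13 → 14: 11/12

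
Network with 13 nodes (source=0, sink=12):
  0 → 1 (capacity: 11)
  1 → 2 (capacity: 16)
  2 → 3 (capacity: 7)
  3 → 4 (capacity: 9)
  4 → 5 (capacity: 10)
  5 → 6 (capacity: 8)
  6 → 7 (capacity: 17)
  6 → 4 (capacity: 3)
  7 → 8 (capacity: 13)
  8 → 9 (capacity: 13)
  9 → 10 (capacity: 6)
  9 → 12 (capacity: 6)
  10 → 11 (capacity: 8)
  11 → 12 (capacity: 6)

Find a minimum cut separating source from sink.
Min cut value = 7, edges: (2,3)

Min cut value: 7
Partition: S = [0, 1, 2], T = [3, 4, 5, 6, 7, 8, 9, 10, 11, 12]
Cut edges: (2,3)

By max-flow min-cut theorem, max flow = min cut = 7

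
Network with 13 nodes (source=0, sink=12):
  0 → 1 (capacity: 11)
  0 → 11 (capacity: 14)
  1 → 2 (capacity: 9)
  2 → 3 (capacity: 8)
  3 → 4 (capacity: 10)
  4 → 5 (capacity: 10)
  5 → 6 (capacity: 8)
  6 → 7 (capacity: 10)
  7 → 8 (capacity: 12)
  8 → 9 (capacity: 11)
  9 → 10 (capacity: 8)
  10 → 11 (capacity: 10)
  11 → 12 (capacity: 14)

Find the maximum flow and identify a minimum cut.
Max flow = 14, Min cut edges: (11,12)

Maximum flow: 14
Minimum cut: (11,12)
Partition: S = [0, 1, 2, 3, 4, 5, 6, 7, 8, 9, 10, 11], T = [12]

Max-flow min-cut theorem verified: both equal 14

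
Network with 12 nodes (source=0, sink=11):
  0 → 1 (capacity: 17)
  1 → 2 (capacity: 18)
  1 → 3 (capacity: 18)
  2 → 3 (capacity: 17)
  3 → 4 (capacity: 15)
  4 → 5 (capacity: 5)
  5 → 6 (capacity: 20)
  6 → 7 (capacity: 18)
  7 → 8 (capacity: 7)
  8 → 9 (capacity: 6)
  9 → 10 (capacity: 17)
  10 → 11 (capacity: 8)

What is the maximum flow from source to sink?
Maximum flow = 5

Max flow: 5

Flow assignment:
  0 → 1: 5/17
  1 → 3: 5/18
  3 → 4: 5/15
  4 → 5: 5/5
  5 → 6: 5/20
  6 → 7: 5/18
  7 → 8: 5/7
  8 → 9: 5/6
  9 → 10: 5/17
  10 → 11: 5/8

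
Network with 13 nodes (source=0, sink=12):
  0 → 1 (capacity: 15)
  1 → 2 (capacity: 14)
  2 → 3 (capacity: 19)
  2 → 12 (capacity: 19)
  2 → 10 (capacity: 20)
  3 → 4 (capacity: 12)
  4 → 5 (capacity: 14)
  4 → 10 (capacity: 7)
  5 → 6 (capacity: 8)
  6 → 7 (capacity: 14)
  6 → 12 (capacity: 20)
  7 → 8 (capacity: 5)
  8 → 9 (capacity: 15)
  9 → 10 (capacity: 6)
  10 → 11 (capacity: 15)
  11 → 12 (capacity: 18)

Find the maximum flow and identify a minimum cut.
Max flow = 14, Min cut edges: (1,2)

Maximum flow: 14
Minimum cut: (1,2)
Partition: S = [0, 1], T = [2, 3, 4, 5, 6, 7, 8, 9, 10, 11, 12]

Max-flow min-cut theorem verified: both equal 14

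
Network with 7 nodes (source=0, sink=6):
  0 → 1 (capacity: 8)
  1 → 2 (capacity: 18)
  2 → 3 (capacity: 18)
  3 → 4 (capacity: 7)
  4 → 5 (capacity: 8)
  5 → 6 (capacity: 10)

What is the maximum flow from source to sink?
Maximum flow = 7

Max flow: 7

Flow assignment:
  0 → 1: 7/8
  1 → 2: 7/18
  2 → 3: 7/18
  3 → 4: 7/7
  4 → 5: 7/8
  5 → 6: 7/10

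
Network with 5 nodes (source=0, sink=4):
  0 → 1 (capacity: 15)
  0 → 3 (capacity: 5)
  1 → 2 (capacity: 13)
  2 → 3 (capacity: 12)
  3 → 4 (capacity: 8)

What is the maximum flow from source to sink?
Maximum flow = 8

Max flow: 8

Flow assignment:
  0 → 1: 8/15
  1 → 2: 8/13
  2 → 3: 8/12
  3 → 4: 8/8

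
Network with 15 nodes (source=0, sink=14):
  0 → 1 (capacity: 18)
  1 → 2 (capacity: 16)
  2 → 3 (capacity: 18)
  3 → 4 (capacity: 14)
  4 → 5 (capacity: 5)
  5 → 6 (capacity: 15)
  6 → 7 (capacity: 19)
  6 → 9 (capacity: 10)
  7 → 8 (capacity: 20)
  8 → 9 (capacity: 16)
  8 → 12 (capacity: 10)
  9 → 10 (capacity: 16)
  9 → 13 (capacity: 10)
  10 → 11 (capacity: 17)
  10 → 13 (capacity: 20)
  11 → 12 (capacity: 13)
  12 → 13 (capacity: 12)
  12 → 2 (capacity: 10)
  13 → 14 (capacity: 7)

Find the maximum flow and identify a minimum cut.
Max flow = 5, Min cut edges: (4,5)

Maximum flow: 5
Minimum cut: (4,5)
Partition: S = [0, 1, 2, 3, 4], T = [5, 6, 7, 8, 9, 10, 11, 12, 13, 14]

Max-flow min-cut theorem verified: both equal 5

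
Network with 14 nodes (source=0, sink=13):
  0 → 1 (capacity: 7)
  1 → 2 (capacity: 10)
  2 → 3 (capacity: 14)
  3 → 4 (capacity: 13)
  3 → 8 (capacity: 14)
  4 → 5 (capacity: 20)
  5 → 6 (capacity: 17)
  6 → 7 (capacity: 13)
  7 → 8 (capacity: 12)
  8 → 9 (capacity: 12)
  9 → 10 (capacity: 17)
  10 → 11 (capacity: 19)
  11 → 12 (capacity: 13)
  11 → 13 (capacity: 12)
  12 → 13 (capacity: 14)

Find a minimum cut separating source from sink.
Min cut value = 7, edges: (0,1)

Min cut value: 7
Partition: S = [0], T = [1, 2, 3, 4, 5, 6, 7, 8, 9, 10, 11, 12, 13]
Cut edges: (0,1)

By max-flow min-cut theorem, max flow = min cut = 7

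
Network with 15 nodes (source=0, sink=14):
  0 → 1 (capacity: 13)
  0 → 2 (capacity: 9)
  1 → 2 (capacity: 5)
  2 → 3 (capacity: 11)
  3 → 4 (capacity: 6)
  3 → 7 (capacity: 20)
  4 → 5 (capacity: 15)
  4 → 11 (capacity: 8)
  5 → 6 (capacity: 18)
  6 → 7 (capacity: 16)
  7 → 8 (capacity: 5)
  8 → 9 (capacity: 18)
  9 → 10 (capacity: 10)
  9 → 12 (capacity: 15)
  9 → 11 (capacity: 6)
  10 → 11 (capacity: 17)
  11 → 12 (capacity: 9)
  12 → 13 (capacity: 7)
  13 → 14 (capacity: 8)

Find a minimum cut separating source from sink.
Min cut value = 7, edges: (12,13)

Min cut value: 7
Partition: S = [0, 1, 2, 3, 4, 5, 6, 7, 8, 9, 10, 11, 12], T = [13, 14]
Cut edges: (12,13)

By max-flow min-cut theorem, max flow = min cut = 7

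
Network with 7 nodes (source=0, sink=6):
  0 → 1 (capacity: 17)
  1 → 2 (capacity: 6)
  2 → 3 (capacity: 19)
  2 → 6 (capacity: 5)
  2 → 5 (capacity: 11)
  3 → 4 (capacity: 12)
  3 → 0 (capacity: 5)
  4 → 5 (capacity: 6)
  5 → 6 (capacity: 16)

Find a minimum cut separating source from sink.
Min cut value = 6, edges: (1,2)

Min cut value: 6
Partition: S = [0, 1], T = [2, 3, 4, 5, 6]
Cut edges: (1,2)

By max-flow min-cut theorem, max flow = min cut = 6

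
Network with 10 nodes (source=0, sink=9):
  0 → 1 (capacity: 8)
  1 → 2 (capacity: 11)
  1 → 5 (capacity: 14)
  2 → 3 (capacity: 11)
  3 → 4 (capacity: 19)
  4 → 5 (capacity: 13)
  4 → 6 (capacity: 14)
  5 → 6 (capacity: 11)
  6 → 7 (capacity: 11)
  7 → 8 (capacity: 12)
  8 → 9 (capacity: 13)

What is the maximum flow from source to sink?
Maximum flow = 8

Max flow: 8

Flow assignment:
  0 → 1: 8/8
  1 → 5: 8/14
  5 → 6: 8/11
  6 → 7: 8/11
  7 → 8: 8/12
  8 → 9: 8/13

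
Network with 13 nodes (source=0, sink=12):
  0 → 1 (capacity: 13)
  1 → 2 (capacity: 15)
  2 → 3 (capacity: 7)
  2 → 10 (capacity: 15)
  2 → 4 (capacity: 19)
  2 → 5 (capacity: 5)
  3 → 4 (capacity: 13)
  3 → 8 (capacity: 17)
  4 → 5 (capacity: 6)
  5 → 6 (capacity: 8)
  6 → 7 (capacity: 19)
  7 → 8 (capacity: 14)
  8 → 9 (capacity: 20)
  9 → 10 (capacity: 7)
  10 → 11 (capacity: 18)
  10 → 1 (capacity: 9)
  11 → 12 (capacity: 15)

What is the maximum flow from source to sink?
Maximum flow = 13

Max flow: 13

Flow assignment:
  0 → 1: 13/13
  1 → 2: 13/15
  2 → 10: 13/15
  10 → 11: 13/18
  11 → 12: 13/15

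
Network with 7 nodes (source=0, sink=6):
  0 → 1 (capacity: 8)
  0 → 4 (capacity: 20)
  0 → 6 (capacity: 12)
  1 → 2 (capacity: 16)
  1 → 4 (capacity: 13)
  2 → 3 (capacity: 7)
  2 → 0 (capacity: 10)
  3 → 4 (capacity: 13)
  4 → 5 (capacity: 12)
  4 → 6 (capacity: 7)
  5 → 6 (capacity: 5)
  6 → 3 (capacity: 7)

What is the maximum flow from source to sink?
Maximum flow = 24

Max flow: 24

Flow assignment:
  0 → 1: 8/8
  0 → 4: 12/20
  0 → 6: 12/12
  1 → 2: 8/16
  2 → 0: 8/10
  4 → 5: 5/12
  4 → 6: 7/7
  5 → 6: 5/5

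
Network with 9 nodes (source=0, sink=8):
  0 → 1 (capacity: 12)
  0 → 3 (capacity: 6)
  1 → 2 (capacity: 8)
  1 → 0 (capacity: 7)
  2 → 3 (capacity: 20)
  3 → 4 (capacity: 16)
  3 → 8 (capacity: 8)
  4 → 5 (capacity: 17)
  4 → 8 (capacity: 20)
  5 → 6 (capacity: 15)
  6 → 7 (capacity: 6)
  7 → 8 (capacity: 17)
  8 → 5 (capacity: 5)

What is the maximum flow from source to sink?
Maximum flow = 14

Max flow: 14

Flow assignment:
  0 → 1: 8/12
  0 → 3: 6/6
  1 → 2: 8/8
  2 → 3: 8/20
  3 → 4: 6/16
  3 → 8: 8/8
  4 → 8: 6/20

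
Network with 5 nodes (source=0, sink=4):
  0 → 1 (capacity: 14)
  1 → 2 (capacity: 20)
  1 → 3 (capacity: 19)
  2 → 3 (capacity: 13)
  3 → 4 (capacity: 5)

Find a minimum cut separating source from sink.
Min cut value = 5, edges: (3,4)

Min cut value: 5
Partition: S = [0, 1, 2, 3], T = [4]
Cut edges: (3,4)

By max-flow min-cut theorem, max flow = min cut = 5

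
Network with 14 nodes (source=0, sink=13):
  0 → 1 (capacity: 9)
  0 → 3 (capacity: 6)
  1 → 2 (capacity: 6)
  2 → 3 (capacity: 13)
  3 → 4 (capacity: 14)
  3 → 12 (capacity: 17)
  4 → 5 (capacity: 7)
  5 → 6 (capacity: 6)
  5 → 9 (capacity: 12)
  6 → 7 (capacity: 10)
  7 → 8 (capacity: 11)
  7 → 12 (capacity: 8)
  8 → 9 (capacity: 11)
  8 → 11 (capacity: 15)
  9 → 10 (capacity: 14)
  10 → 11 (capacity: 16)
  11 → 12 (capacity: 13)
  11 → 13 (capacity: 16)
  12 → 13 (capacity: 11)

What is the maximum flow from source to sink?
Maximum flow = 12

Max flow: 12

Flow assignment:
  0 → 1: 6/9
  0 → 3: 6/6
  1 → 2: 6/6
  2 → 3: 6/13
  3 → 4: 1/14
  3 → 12: 11/17
  4 → 5: 1/7
  5 → 6: 1/6
  6 → 7: 1/10
  7 → 8: 1/11
  8 → 11: 1/15
  11 → 13: 1/16
  12 → 13: 11/11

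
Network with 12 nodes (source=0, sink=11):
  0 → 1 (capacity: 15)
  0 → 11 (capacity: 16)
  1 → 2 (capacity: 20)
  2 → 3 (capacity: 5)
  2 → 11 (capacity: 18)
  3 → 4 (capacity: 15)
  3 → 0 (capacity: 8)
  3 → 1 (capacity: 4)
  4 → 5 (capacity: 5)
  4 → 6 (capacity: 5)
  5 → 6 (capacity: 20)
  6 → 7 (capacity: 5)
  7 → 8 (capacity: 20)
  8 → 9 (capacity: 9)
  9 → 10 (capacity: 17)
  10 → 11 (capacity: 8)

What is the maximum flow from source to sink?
Maximum flow = 31

Max flow: 31

Flow assignment:
  0 → 1: 15/15
  0 → 11: 16/16
  1 → 2: 15/20
  2 → 11: 15/18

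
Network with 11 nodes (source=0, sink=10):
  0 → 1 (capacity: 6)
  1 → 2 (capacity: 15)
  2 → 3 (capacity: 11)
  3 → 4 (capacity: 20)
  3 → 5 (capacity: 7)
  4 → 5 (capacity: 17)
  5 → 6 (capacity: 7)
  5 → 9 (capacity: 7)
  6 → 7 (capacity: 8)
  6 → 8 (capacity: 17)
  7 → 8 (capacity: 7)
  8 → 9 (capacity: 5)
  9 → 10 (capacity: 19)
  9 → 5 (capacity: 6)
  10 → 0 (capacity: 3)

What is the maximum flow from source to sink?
Maximum flow = 6

Max flow: 6

Flow assignment:
  0 → 1: 6/6
  1 → 2: 6/15
  2 → 3: 6/11
  3 → 5: 6/7
  5 → 9: 6/7
  9 → 10: 6/19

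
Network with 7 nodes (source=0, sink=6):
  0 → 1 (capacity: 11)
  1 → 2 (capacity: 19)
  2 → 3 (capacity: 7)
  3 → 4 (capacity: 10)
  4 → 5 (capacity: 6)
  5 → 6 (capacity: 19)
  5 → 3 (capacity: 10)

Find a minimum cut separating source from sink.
Min cut value = 6, edges: (4,5)

Min cut value: 6
Partition: S = [0, 1, 2, 3, 4], T = [5, 6]
Cut edges: (4,5)

By max-flow min-cut theorem, max flow = min cut = 6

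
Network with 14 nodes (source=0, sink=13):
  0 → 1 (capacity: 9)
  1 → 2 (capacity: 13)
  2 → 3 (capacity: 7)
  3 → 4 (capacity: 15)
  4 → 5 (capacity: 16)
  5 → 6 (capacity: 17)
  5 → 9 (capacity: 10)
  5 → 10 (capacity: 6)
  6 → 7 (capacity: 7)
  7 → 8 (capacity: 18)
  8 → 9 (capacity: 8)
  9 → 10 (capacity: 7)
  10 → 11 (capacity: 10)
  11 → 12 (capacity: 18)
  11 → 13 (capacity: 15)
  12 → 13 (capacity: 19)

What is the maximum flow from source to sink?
Maximum flow = 7

Max flow: 7

Flow assignment:
  0 → 1: 7/9
  1 → 2: 7/13
  2 → 3: 7/7
  3 → 4: 7/15
  4 → 5: 7/16
  5 → 9: 1/10
  5 → 10: 6/6
  9 → 10: 1/7
  10 → 11: 7/10
  11 → 13: 7/15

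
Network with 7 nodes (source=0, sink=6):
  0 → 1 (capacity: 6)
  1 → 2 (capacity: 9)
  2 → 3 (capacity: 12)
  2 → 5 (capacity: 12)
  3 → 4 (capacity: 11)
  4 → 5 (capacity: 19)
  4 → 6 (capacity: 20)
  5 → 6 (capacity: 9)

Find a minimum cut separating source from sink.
Min cut value = 6, edges: (0,1)

Min cut value: 6
Partition: S = [0], T = [1, 2, 3, 4, 5, 6]
Cut edges: (0,1)

By max-flow min-cut theorem, max flow = min cut = 6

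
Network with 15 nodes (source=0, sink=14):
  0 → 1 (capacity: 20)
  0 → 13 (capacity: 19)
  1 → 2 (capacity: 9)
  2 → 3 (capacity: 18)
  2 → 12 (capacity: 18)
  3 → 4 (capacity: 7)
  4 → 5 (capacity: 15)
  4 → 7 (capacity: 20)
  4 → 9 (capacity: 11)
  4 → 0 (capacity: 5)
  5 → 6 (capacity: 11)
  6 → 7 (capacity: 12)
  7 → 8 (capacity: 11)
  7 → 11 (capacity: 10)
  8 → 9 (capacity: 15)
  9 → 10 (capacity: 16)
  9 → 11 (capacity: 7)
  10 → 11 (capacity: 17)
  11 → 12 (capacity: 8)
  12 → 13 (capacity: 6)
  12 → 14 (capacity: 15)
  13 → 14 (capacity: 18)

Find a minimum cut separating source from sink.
Min cut value = 27, edges: (1,2), (13,14)

Min cut value: 27
Partition: S = [0, 1, 13], T = [2, 3, 4, 5, 6, 7, 8, 9, 10, 11, 12, 14]
Cut edges: (1,2), (13,14)

By max-flow min-cut theorem, max flow = min cut = 27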